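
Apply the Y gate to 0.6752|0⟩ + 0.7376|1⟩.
-0.7376i|0⟩ + 0.6752i|1⟩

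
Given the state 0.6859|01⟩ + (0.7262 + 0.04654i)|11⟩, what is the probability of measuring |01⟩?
0.4705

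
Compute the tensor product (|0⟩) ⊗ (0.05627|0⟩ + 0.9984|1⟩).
0.05627|00⟩ + 0.9984|01⟩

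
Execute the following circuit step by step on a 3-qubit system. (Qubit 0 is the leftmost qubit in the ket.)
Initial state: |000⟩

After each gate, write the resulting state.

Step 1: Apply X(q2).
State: |001⟩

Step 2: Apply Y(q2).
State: -i|000⟩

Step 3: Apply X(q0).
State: -i|100⟩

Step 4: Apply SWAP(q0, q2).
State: -i|001⟩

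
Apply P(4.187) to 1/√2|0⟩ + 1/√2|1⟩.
1/√2|0⟩ + (-0.3546 - 0.6117i)|1⟩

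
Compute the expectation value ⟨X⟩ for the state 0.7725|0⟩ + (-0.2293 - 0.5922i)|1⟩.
-0.3543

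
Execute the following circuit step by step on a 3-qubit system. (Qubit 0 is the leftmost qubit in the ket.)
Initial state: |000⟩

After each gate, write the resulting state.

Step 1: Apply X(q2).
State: |001⟩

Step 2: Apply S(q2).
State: i|001⟩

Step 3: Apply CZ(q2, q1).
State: i|001⟩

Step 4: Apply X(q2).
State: i|000⟩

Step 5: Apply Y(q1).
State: -|010⟩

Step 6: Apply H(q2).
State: -1/√2|010⟩ - 1/√2|011⟩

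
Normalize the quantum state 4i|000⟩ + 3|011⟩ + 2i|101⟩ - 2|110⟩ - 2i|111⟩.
0.6576i|000⟩ + 0.4932|011⟩ + 0.3288i|101⟩ - 0.3288|110⟩ - 0.3288i|111⟩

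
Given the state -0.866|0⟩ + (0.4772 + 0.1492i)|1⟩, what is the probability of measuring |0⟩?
0.75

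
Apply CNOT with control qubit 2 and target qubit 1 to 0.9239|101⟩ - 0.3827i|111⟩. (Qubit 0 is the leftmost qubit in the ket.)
-0.3827i|101⟩ + 0.9239|111⟩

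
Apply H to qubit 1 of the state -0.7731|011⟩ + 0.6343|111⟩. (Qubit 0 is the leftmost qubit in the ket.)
-0.5467|001⟩ + 0.5467|011⟩ + 0.4485|101⟩ - 0.4485|111⟩

H on qubit 1 mixes each pair of kets that differ only in qubit 1: amplitudes (a, b) of (|…0…⟩, |…1…⟩) become ((a + b)/√2, (a − b)/√2). Kets absent from the input have amplitude 0.
(|001⟩, |011⟩): (a, b) = (0, -0.7731) → (-0.5467, 0.5467)
(|101⟩, |111⟩): (a, b) = (0, 0.6343) → (0.4485, -0.4485)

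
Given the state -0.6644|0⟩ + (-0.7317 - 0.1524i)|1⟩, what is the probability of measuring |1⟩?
0.5586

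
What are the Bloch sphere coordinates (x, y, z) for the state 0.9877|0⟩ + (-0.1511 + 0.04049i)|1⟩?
(-0.2985, 0.07998, 0.9511)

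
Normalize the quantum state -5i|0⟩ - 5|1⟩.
-(1/√2)i|0⟩ - 1/√2|1⟩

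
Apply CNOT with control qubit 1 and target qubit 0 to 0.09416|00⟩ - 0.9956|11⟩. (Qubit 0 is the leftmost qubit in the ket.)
0.09416|00⟩ - 0.9956|01⟩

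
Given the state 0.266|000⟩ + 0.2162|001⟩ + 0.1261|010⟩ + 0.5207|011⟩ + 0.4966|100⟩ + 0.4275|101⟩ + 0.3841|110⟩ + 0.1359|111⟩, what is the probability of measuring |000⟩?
0.07076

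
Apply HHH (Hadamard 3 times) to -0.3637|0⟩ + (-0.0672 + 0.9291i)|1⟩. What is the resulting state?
(-0.3047 + 0.657i)|0⟩ + (-0.2097 - 0.657i)|1⟩

H² = I, so H^3 = H: a single Hadamard. With (a, b) = (-0.3637, (-0.0672 + 0.9291i)), H gives ((a + b)/√2, (a − b)/√2) = ((-0.3047 + 0.657i), (-0.2097 - 0.657i)).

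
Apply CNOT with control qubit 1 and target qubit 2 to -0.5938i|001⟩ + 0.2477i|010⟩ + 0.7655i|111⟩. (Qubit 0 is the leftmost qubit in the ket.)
-0.5938i|001⟩ + 0.2477i|011⟩ + 0.7655i|110⟩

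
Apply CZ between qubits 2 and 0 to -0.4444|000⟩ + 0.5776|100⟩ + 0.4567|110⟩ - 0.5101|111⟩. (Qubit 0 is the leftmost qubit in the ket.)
-0.4444|000⟩ + 0.5776|100⟩ + 0.4567|110⟩ + 0.5101|111⟩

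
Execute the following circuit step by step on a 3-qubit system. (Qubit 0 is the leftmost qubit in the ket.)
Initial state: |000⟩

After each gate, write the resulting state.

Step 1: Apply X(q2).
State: |001⟩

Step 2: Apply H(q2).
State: 1/√2|000⟩ - 1/√2|001⟩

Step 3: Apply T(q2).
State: 1/√2|000⟩ + (-1/2 - (1/2)i)|001⟩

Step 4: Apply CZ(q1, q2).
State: 1/√2|000⟩ + (-1/2 - (1/2)i)|001⟩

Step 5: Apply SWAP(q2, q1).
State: 1/√2|000⟩ + (-1/2 - (1/2)i)|010⟩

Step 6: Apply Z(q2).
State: 1/√2|000⟩ + (-1/2 - (1/2)i)|010⟩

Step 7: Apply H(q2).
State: 1/2|000⟩ + 1/2|001⟩ + (-1/√8 - (1/√8)i)|010⟩ + (-1/√8 - (1/√8)i)|011⟩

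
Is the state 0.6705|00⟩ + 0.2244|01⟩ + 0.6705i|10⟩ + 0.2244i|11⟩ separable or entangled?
Separable

Writing the state as a|00⟩ + b|01⟩ + c|10⟩ + d|11⟩, it is a product state iff ad − bc = 0.
Here (a, b, c, d) = (0.6705, 0.2244, 0.6705i, 0.2244i): ad − bc = (0.6705)(0.2244i) − (0.2244)(0.6705i) = 0, so the state is separable.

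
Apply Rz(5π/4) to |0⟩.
(-0.3827 - 0.9239i)|0⟩

Rz(5π/4) = [[e^(−iθ/2), 0], [0, e^(iθ/2)]] with e^(±iθ/2) = cos(θ/2) ± i·sin(θ/2); θ = 5π/4, cos(θ/2) ≈ -0.382683, sin(θ/2) ≈ 0.92388.
With a = amp(|0⟩) = 1 and b = amp(|1⟩) = 0:
new amp(|0⟩) = (-0.382683 - 0.92388i)·a = (-0.3827 - 0.9239i)
new amp(|1⟩) = (-0.382683 + 0.92388i)·b = 0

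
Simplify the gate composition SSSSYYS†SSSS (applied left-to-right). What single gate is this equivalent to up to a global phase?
S†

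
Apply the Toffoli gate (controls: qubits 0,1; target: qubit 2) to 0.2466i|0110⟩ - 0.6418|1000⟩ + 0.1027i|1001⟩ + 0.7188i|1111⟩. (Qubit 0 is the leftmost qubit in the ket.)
0.2466i|0110⟩ - 0.6418|1000⟩ + 0.1027i|1001⟩ + 0.7188i|1101⟩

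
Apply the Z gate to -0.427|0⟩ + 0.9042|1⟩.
-0.427|0⟩ - 0.9042|1⟩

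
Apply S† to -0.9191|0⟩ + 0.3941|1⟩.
-0.9191|0⟩ - 0.3941i|1⟩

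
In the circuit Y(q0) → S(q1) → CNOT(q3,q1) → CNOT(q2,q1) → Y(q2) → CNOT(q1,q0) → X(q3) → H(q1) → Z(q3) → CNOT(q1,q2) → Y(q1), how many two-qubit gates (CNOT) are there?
4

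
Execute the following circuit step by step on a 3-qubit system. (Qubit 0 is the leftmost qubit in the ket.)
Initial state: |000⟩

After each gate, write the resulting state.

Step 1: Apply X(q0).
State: |100⟩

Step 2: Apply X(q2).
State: |101⟩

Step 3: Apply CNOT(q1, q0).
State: |101⟩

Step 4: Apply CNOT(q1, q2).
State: |101⟩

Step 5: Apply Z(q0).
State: -|101⟩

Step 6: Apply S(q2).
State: -i|101⟩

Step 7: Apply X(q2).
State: -i|100⟩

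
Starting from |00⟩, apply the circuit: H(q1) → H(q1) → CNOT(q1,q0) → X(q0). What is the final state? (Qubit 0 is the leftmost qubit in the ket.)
|10⟩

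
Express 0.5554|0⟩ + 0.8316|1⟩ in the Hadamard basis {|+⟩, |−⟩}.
0.9808|+⟩ - 0.1953|−⟩

With |ψ⟩ = α|0⟩ + β|1⟩, the Hadamard-basis coefficients are ⟨+|ψ⟩ = (α + β)/√2 and ⟨−|ψ⟩ = (α − β)/√2.
Here α = 0.5554, β = 0.8316: (α + β)/√2 = 0.9808, (α − β)/√2 = -0.1953.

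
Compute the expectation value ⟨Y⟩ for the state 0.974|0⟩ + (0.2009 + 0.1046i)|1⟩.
0.2038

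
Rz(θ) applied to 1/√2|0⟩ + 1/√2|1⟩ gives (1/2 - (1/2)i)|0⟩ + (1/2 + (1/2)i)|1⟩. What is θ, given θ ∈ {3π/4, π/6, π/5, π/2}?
π/2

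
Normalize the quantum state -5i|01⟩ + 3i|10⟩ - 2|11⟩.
-0.8111i|01⟩ + 0.4867i|10⟩ - 0.3244|11⟩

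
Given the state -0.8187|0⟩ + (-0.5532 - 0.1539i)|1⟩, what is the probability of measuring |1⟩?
0.3297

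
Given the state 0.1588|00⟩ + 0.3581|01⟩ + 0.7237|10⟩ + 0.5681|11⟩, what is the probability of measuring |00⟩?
0.02522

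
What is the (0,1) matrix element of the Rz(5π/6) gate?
0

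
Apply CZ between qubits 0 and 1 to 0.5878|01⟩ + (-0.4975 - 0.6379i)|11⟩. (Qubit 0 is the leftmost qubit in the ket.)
0.5878|01⟩ + (0.4975 + 0.6379i)|11⟩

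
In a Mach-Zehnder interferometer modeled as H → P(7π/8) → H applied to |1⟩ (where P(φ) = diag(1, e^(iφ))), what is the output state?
(0.9619 - 0.1913i)|0⟩ + (0.03806 + 0.1913i)|1⟩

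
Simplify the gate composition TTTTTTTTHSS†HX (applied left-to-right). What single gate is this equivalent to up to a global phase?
X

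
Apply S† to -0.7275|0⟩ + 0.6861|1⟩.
-0.7275|0⟩ - 0.6861i|1⟩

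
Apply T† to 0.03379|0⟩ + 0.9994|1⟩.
0.03379|0⟩ + (0.7067 - 0.7067i)|1⟩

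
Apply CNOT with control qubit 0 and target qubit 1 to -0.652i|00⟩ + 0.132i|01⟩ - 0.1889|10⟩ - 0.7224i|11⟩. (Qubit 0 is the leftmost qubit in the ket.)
-0.652i|00⟩ + 0.132i|01⟩ - 0.7224i|10⟩ - 0.1889|11⟩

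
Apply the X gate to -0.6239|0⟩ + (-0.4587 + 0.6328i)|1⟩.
(-0.4587 + 0.6328i)|0⟩ - 0.6239|1⟩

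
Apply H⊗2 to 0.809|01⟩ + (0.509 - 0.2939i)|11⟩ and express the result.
(0.659 - 0.147i)|00⟩ + (-0.659 + 0.147i)|01⟩ + (0.15 + 0.147i)|10⟩ + (-0.15 - 0.147i)|11⟩

H⊗2 gives amp(|y⟩) = (1/2) Σ_x (−1)^(x·y) amp(|x⟩), where x·y is the number of positions in which both x and y have a 1.
|00⟩: (0.809 + (0.509 - 0.2939i))/2 = (0.659 - 0.147i)
|01⟩: (-0.809 - (0.509 - 0.2939i))/2 = (-0.659 + 0.147i)
|10⟩: (0.809 - (0.509 - 0.2939i))/2 = (0.15 + 0.147i)
|11⟩: (-0.809 + (0.509 - 0.2939i))/2 = (-0.15 - 0.147i)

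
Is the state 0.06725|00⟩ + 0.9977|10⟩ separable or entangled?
Separable

Writing the state as a|00⟩ + b|01⟩ + c|10⟩ + d|11⟩, it is a product state iff ad − bc = 0.
Here (a, b, c, d) = (0.06725, 0, 0.9977, 0): ad − bc = (0.06725)(0) − (0)(0.9977) = 0, so the state is separable.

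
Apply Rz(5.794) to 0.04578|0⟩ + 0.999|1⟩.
(-0.04442 - 0.01109i)|0⟩ + (-0.9693 + 0.2419i)|1⟩

Rz(5.794) = [[e^(−iθ/2), 0], [0, e^(iθ/2)]] with e^(±iθ/2) = cos(θ/2) ± i·sin(θ/2); θ = 5.794, cos(θ/2) ≈ -0.970236, sin(θ/2) ≈ 0.242161.
With a = amp(|0⟩) = 0.04578 and b = amp(|1⟩) = 0.999:
new amp(|0⟩) = (-0.970236 - 0.242161i)·a = (-0.04442 - 0.01109i)
new amp(|1⟩) = (-0.970236 + 0.242161i)·b = (-0.9693 + 0.2419i)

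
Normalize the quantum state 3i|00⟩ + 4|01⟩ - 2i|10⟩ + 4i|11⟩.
(1/√5)i|00⟩ + 0.5963|01⟩ - 0.2981i|10⟩ + 0.5963i|11⟩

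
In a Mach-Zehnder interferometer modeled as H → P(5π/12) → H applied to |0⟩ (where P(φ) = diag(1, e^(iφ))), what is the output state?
(0.6294 + 0.483i)|0⟩ + (0.3706 - 0.483i)|1⟩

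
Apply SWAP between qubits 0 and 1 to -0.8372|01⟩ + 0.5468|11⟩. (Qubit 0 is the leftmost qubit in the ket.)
-0.8372|10⟩ + 0.5468|11⟩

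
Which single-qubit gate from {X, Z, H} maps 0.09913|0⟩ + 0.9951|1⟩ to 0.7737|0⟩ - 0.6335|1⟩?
H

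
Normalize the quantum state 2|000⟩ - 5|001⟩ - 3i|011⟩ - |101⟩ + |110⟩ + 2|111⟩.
0.3015|000⟩ - 0.7538|001⟩ - 0.4523i|011⟩ - 0.1508|101⟩ + 0.1508|110⟩ + 0.3015|111⟩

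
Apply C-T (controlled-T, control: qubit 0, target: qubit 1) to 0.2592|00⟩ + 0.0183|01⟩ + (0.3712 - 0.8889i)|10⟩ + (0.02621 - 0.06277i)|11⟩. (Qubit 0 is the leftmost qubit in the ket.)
0.2592|00⟩ + 0.0183|01⟩ + (0.3712 - 0.8889i)|10⟩ + (0.06292 - 0.02585i)|11⟩

C-T leaves the control-|0⟩ kets |00⟩, |01⟩ unchanged and applies T to qubit 1 on the control-|1⟩ pair (|10⟩, |11⟩).
T = [[1, 0], [0, (1/√2 + (1/√2)i)]].
With a = amp(|10⟩) = (0.3712 - 0.8889i) and b = amp(|11⟩) = (0.02621 - 0.06277i):
new amp(|10⟩) = (1)·a = (0.3712 - 0.8889i)
new amp(|11⟩) = (1/√2 + (1/√2)i)·b = (0.06292 - 0.02585i)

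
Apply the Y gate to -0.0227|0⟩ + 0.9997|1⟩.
-0.9997i|0⟩ - 0.0227i|1⟩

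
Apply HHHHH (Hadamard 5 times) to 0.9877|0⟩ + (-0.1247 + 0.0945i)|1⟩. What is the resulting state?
(0.6102 + 0.06682i)|0⟩ + (0.7866 - 0.06682i)|1⟩

H² = I, so H^5 = H: a single Hadamard. With (a, b) = (0.9877, (-0.1247 + 0.0945i)), H gives ((a + b)/√2, (a − b)/√2) = ((0.6102 + 0.06682i), (0.7866 - 0.06682i)).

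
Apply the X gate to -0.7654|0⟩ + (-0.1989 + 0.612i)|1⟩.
(-0.1989 + 0.612i)|0⟩ - 0.7654|1⟩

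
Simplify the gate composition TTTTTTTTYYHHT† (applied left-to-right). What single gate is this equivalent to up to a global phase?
T†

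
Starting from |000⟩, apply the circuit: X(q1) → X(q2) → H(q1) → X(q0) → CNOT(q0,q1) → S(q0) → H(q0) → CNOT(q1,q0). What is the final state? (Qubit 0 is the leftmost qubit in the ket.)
-(1/2)i|001⟩ - (1/2)i|011⟩ + (1/2)i|101⟩ + (1/2)i|111⟩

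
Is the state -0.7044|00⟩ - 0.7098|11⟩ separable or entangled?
Entangled

Writing the state as a|00⟩ + b|01⟩ + c|10⟩ + d|11⟩, it is a product state iff ad − bc = 0.
Here (a, b, c, d) = (-0.7044, 0, 0, -0.7098): ad − bc = (-0.7044)(-0.7098) − (0)(0) = 0.5 ≠ 0, so the state is entangled.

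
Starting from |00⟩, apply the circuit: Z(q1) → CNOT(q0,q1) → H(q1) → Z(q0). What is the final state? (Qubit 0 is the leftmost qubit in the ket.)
1/√2|00⟩ + 1/√2|01⟩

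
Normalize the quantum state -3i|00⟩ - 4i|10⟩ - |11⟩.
-0.5883i|00⟩ - 0.7845i|10⟩ - 0.1961|11⟩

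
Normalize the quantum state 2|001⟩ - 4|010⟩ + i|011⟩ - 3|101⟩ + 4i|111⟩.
0.2949|001⟩ - 0.5898|010⟩ + 0.1474i|011⟩ - 0.4423|101⟩ + 0.5898i|111⟩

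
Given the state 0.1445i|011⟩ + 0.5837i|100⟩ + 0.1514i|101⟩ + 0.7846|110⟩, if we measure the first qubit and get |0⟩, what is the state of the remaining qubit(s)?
i|11⟩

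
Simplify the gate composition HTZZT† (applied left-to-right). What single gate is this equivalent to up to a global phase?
H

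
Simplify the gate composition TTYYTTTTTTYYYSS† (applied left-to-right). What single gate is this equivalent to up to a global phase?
Y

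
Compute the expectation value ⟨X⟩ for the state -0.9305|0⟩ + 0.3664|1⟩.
-0.6819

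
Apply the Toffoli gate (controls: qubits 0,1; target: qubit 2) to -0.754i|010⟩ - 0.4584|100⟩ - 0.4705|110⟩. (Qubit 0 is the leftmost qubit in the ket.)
-0.754i|010⟩ - 0.4584|100⟩ - 0.4705|111⟩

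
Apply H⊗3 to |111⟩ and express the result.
1/√8|000⟩ - 1/√8|001⟩ - 1/√8|010⟩ + 1/√8|011⟩ - 1/√8|100⟩ + 1/√8|101⟩ + 1/√8|110⟩ - 1/√8|111⟩

H⊗3 gives amp(|y⟩) = (1/2√2) Σ_x (−1)^(x·y) amp(|x⟩), where x·y is the number of positions in which both x and y have a 1.
|000⟩: (1)/(2√2) = 1/√8
|001⟩: (-1)/(2√2) = -1/√8
|010⟩: (-1)/(2√2) = -1/√8
|011⟩: (1)/(2√2) = 1/√8
|100⟩: (-1)/(2√2) = -1/√8
|101⟩: (1)/(2√2) = 1/√8
|110⟩: (1)/(2√2) = 1/√8
|111⟩: (-1)/(2√2) = -1/√8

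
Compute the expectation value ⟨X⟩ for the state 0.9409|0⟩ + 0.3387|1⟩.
0.6374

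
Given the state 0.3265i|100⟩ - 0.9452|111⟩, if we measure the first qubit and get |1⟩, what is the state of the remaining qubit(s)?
0.3265i|00⟩ - 0.9452|11⟩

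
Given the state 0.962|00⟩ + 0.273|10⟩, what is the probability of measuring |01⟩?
0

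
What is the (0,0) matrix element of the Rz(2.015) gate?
(0.534 - 0.8455i)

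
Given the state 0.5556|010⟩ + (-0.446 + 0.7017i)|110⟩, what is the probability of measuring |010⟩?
0.3087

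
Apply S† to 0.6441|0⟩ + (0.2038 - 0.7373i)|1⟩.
0.6441|0⟩ + (-0.7373 - 0.2038i)|1⟩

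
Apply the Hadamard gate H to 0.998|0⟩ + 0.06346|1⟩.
0.7506|0⟩ + 0.6608|1⟩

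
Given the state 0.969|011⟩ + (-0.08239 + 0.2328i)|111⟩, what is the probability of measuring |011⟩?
0.939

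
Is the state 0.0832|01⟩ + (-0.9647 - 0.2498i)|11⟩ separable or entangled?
Separable

Writing the state as a|00⟩ + b|01⟩ + c|10⟩ + d|11⟩, it is a product state iff ad − bc = 0.
Here (a, b, c, d) = (0, 0.0832, 0, (-0.9647 - 0.2498i)): ad − bc = (0)(-0.9647 - 0.2498i) − (0.0832)(0) = 0, so the state is separable.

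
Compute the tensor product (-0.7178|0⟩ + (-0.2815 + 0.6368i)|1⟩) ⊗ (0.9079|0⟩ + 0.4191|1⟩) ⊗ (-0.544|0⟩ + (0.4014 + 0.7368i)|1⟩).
0.3545|000⟩ + (-0.2616 - 0.4802i)|001⟩ + 0.1637|010⟩ + (-0.1208 - 0.2217i)|011⟩ + (0.139 - 0.3145i)|100⟩ + (-0.5286 + 0.04376i)|101⟩ + (0.06418 - 0.1452i)|110⟩ + (-0.244 + 0.0202i)|111⟩

amp(|b₁b₂…⟩) = product of the factor amplitudes for bits b₁, b₂, …; only kets whose every factor amplitude is nonzero survive.
|000⟩: (-0.7178)(0.9079)(-0.544) = 0.3545
|001⟩: (-0.7178)(0.9079)(0.4014 + 0.7368i) = (-0.2616 - 0.4802i)
|010⟩: (-0.7178)(0.4191)(-0.544) = 0.1637
|011⟩: (-0.7178)(0.4191)(0.4014 + 0.7368i) = (-0.1208 - 0.2217i)
|100⟩: (-0.2815 + 0.6368i)(0.9079)(-0.544) = (0.139 - 0.3145i)
|101⟩: (-0.2815 + 0.6368i)(0.9079)(0.4014 + 0.7368i) = (-0.5286 + 0.04376i)
|110⟩: (-0.2815 + 0.6368i)(0.4191)(-0.544) = (0.06418 - 0.1452i)
|111⟩: (-0.2815 + 0.6368i)(0.4191)(0.4014 + 0.7368i) = (-0.244 + 0.0202i)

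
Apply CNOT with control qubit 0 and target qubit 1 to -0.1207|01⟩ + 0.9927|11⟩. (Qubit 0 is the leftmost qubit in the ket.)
-0.1207|01⟩ + 0.9927|10⟩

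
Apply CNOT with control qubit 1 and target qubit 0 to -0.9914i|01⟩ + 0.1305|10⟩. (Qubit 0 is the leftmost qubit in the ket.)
0.1305|10⟩ - 0.9914i|11⟩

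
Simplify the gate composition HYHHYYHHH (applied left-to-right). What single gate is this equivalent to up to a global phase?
Y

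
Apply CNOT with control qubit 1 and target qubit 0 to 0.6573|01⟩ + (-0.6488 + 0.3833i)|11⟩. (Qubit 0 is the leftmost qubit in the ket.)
(-0.6488 + 0.3833i)|01⟩ + 0.6573|11⟩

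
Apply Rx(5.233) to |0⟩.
-0.8653|0⟩ - 0.5013i|1⟩

Rx(5.233) = [[cos(θ/2), −i·sin(θ/2)], [−i·sin(θ/2), cos(θ/2)]]; θ = 5.233, cos(θ/2) ≈ -0.865277, sin(θ/2) ≈ 0.501293.
With a = amp(|0⟩) = 1 and b = amp(|1⟩) = 0:
new amp(|0⟩) = (-0.865277)·a + (-0.501293i)·b = -0.8653
new amp(|1⟩) = (-0.501293i)·a + (-0.865277)·b = -0.5013i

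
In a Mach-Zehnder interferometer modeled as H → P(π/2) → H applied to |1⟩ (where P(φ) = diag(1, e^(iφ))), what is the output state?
(1/2 - (1/2)i)|0⟩ + (1/2 + (1/2)i)|1⟩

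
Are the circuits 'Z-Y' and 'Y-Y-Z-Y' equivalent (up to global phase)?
Yes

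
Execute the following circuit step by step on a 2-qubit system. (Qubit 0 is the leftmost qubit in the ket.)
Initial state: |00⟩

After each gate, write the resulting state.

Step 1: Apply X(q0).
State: |10⟩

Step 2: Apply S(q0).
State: i|10⟩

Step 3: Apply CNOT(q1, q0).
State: i|10⟩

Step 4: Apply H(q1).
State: (1/√2)i|10⟩ + (1/√2)i|11⟩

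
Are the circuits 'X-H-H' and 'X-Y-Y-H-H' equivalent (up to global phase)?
Yes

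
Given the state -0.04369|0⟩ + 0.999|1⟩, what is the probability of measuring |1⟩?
0.998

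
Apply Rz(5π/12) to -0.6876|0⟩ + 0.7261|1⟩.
(-0.5455 + 0.4186i)|0⟩ + (0.5761 + 0.442i)|1⟩

Rz(5π/12) = [[e^(−iθ/2), 0], [0, e^(iθ/2)]] with e^(±iθ/2) = cos(θ/2) ± i·sin(θ/2); θ = 5π/12, cos(θ/2) ≈ 0.793353, sin(θ/2) ≈ 0.608761.
With a = amp(|0⟩) = -0.6876 and b = amp(|1⟩) = 0.7261:
new amp(|0⟩) = (0.793353 - 0.608761i)·a = (-0.5455 + 0.4186i)
new amp(|1⟩) = (0.793353 + 0.608761i)·b = (0.5761 + 0.442i)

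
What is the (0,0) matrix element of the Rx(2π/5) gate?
0.809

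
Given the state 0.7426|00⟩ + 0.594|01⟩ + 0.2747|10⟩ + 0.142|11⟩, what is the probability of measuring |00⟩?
0.5515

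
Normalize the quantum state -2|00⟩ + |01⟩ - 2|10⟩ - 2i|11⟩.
-0.5547|00⟩ + 0.2774|01⟩ - 0.5547|10⟩ - 0.5547i|11⟩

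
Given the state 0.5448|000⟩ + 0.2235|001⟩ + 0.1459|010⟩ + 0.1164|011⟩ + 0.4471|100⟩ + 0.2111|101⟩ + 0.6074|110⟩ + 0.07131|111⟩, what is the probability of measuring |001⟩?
0.04995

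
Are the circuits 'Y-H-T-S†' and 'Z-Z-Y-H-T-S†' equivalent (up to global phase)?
Yes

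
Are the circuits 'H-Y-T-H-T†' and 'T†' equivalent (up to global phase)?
No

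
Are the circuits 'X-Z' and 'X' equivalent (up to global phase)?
No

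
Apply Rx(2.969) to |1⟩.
-0.9963i|0⟩ + 0.08619|1⟩

Rx(2.969) = [[cos(θ/2), −i·sin(θ/2)], [−i·sin(θ/2), cos(θ/2)]]; θ = 2.969, cos(θ/2) ≈ 0.0861893, sin(θ/2) ≈ 0.996279.
With a = amp(|0⟩) = 0 and b = amp(|1⟩) = 1:
new amp(|0⟩) = (0.0861893)·a + (-0.996279i)·b = -0.9963i
new amp(|1⟩) = (-0.996279i)·a + (0.0861893)·b = 0.08619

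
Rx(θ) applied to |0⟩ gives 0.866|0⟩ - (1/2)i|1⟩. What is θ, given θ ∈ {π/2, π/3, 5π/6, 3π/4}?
π/3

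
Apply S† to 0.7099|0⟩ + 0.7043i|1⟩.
0.7099|0⟩ + 0.7043|1⟩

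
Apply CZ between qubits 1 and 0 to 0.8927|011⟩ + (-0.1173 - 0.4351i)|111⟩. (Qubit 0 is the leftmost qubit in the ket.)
0.8927|011⟩ + (0.1173 + 0.4351i)|111⟩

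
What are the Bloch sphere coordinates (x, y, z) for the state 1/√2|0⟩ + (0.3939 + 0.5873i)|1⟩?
(0.5571, 0.8306, -0.0000785)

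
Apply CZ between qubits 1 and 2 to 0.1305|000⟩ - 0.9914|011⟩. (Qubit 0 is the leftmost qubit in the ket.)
0.1305|000⟩ + 0.9914|011⟩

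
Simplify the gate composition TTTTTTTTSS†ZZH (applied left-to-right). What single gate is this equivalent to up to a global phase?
H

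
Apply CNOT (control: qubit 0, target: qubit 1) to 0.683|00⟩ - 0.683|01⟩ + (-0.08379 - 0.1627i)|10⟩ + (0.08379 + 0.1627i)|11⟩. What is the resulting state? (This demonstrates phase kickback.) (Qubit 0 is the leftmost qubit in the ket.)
0.683|00⟩ - 0.683|01⟩ + (0.08379 + 0.1627i)|10⟩ + (-0.08379 - 0.1627i)|11⟩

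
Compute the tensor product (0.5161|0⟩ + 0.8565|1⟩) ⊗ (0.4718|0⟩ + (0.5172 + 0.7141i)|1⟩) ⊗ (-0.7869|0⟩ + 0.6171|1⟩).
-0.1916|000⟩ + 0.1503|001⟩ + (-0.21 - 0.29i)|010⟩ + (0.1647 + 0.2274i)|011⟩ - 0.318|100⟩ + 0.2494|101⟩ + (-0.3486 - 0.4813i)|110⟩ + (0.2734 + 0.3774i)|111⟩

amp(|b₁b₂…⟩) = product of the factor amplitudes for bits b₁, b₂, …; only kets whose every factor amplitude is nonzero survive.
|000⟩: (0.5161)(0.4718)(-0.7869) = -0.1916
|001⟩: (0.5161)(0.4718)(0.6171) = 0.1503
|010⟩: (0.5161)(0.5172 + 0.7141i)(-0.7869) = (-0.21 - 0.29i)
|011⟩: (0.5161)(0.5172 + 0.7141i)(0.6171) = (0.1647 + 0.2274i)
|100⟩: (0.8565)(0.4718)(-0.7869) = -0.318
|101⟩: (0.8565)(0.4718)(0.6171) = 0.2494
|110⟩: (0.8565)(0.5172 + 0.7141i)(-0.7869) = (-0.3486 - 0.4813i)
|111⟩: (0.8565)(0.5172 + 0.7141i)(0.6171) = (0.2734 + 0.3774i)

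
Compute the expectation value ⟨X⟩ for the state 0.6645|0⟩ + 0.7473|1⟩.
0.9932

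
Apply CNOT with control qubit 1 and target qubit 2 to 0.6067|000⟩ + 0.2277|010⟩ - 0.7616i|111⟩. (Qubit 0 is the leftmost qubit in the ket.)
0.6067|000⟩ + 0.2277|011⟩ - 0.7616i|110⟩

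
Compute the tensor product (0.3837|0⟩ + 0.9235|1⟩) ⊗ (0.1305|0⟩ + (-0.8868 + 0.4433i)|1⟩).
0.05007|00⟩ + (-0.3403 + 0.1701i)|01⟩ + 0.1205|10⟩ + (-0.819 + 0.4094i)|11⟩

amp(|b₁b₂…⟩) = product of the factor amplitudes for bits b₁, b₂, …; only kets whose every factor amplitude is nonzero survive.
|00⟩: (0.3837)(0.1305) = 0.05007
|01⟩: (0.3837)(-0.8868 + 0.4433i) = (-0.3403 + 0.1701i)
|10⟩: (0.9235)(0.1305) = 0.1205
|11⟩: (0.9235)(-0.8868 + 0.4433i) = (-0.819 + 0.4094i)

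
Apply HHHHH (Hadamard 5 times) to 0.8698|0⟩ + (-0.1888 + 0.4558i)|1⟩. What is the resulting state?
(0.4815 + 0.3223i)|0⟩ + (0.7485 - 0.3223i)|1⟩

H² = I, so H^5 = H: a single Hadamard. With (a, b) = (0.8698, (-0.1888 + 0.4558i)), H gives ((a + b)/√2, (a − b)/√2) = ((0.4815 + 0.3223i), (0.7485 - 0.3223i)).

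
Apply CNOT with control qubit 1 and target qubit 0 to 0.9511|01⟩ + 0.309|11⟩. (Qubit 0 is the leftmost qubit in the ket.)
0.309|01⟩ + 0.9511|11⟩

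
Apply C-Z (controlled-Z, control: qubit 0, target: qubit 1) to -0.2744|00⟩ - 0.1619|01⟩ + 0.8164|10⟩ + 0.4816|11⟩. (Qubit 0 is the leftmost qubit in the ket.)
-0.2744|00⟩ - 0.1619|01⟩ + 0.8164|10⟩ - 0.4816|11⟩

C-Z leaves the control-|0⟩ kets |00⟩, |01⟩ unchanged and applies Z to qubit 1 on the control-|1⟩ pair (|10⟩, |11⟩).
Z = [[1, 0], [0, -1]].
With a = amp(|10⟩) = 0.8164 and b = amp(|11⟩) = 0.4816:
new amp(|10⟩) = (1)·a = 0.8164
new amp(|11⟩) = (-1)·b = -0.4816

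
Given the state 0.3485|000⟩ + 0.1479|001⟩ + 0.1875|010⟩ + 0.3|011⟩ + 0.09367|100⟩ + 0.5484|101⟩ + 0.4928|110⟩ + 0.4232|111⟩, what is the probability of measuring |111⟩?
0.1791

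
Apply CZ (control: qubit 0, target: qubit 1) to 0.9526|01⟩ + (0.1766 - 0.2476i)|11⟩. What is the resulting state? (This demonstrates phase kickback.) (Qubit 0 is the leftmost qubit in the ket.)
0.9526|01⟩ + (-0.1766 + 0.2476i)|11⟩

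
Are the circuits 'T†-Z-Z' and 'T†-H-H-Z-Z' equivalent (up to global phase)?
Yes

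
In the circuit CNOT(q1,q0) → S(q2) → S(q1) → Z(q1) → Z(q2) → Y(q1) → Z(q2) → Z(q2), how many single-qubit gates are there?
7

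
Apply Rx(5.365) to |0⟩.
-0.8965|0⟩ - 0.4431i|1⟩

Rx(5.365) = [[cos(θ/2), −i·sin(θ/2)], [−i·sin(θ/2), cos(θ/2)]]; θ = 5.365, cos(θ/2) ≈ -0.896455, sin(θ/2) ≈ 0.443135.
With a = amp(|0⟩) = 1 and b = amp(|1⟩) = 0:
new amp(|0⟩) = (-0.896455)·a + (-0.443135i)·b = -0.8965
new amp(|1⟩) = (-0.443135i)·a + (-0.896455)·b = -0.4431i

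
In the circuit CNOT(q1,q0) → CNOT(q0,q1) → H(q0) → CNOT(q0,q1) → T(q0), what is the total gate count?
5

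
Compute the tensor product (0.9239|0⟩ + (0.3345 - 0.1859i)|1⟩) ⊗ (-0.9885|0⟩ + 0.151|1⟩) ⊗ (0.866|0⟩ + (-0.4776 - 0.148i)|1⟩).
-0.7909|000⟩ + (0.4362 + 0.1352i)|001⟩ + 0.1208|010⟩ + (-0.06663 - 0.02065i)|011⟩ + (-0.2863 + 0.1591i)|100⟩ + (0.1851 - 0.03883i)|101⟩ + (0.04374 - 0.02431i)|110⟩ + (-0.02828 + 0.005931i)|111⟩

amp(|b₁b₂…⟩) = product of the factor amplitudes for bits b₁, b₂, …; only kets whose every factor amplitude is nonzero survive.
|000⟩: (0.9239)(-0.9885)(0.866) = -0.7909
|001⟩: (0.9239)(-0.9885)(-0.4776 - 0.148i) = (0.4362 + 0.1352i)
|010⟩: (0.9239)(0.151)(0.866) = 0.1208
|011⟩: (0.9239)(0.151)(-0.4776 - 0.148i) = (-0.06663 - 0.02065i)
|100⟩: (0.3345 - 0.1859i)(-0.9885)(0.866) = (-0.2863 + 0.1591i)
|101⟩: (0.3345 - 0.1859i)(-0.9885)(-0.4776 - 0.148i) = (0.1851 - 0.03883i)
|110⟩: (0.3345 - 0.1859i)(0.151)(0.866) = (0.04374 - 0.02431i)
|111⟩: (0.3345 - 0.1859i)(0.151)(-0.4776 - 0.148i) = (-0.02828 + 0.005931i)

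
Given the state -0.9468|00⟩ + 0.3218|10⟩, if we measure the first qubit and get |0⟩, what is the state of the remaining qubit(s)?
-|0⟩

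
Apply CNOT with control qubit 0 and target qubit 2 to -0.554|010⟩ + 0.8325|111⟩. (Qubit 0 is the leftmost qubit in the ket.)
-0.554|010⟩ + 0.8325|110⟩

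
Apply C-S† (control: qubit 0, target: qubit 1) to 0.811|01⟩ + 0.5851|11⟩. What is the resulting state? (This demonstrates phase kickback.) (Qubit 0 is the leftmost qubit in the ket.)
0.811|01⟩ - 0.5851i|11⟩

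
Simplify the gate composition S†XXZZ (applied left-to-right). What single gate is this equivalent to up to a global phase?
S†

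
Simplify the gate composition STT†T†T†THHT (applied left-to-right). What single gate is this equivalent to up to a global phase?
S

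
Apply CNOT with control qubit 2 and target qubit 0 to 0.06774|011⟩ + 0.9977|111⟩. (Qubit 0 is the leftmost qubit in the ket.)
0.9977|011⟩ + 0.06774|111⟩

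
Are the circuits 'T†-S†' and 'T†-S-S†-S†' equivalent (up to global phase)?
Yes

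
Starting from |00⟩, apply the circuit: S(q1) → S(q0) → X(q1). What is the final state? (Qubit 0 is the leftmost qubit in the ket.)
|01⟩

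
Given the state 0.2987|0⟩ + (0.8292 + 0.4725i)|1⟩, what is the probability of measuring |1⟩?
0.9108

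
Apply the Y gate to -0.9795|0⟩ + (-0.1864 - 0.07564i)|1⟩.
(-0.07564 + 0.1864i)|0⟩ - 0.9795i|1⟩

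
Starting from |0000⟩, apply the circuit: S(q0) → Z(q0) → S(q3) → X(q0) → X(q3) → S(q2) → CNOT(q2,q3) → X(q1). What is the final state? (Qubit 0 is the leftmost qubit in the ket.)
|1101⟩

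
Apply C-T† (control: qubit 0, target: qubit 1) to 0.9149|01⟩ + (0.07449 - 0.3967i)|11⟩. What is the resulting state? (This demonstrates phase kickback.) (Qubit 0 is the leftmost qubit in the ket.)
0.9149|01⟩ + (-0.2278 - 0.3332i)|11⟩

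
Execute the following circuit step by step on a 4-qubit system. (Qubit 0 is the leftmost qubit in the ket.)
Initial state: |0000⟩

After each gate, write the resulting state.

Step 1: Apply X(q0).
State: |1000⟩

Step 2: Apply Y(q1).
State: i|1100⟩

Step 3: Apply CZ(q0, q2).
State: i|1100⟩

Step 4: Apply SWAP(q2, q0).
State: i|0110⟩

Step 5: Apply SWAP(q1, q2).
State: i|0110⟩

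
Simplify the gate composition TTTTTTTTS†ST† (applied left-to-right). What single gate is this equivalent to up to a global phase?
T†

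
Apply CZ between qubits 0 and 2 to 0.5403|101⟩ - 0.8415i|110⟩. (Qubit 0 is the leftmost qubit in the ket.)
-0.5403|101⟩ - 0.8415i|110⟩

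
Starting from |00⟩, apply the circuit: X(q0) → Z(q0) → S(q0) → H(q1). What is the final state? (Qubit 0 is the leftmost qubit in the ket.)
-(1/√2)i|10⟩ - (1/√2)i|11⟩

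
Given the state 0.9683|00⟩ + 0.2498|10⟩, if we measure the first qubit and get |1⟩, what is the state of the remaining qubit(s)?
|0⟩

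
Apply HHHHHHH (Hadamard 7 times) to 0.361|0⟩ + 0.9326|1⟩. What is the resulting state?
0.9147|0⟩ - 0.4042|1⟩

H² = I, so H^7 = H: a single Hadamard. With (a, b) = (0.361, 0.9326), H gives ((a + b)/√2, (a − b)/√2) = (0.9147, -0.4042).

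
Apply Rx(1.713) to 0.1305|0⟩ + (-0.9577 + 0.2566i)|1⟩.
(0.2794 + 0.7236i)|0⟩ + (-0.6274 + 0.0695i)|1⟩

Rx(1.713) = [[cos(θ/2), −i·sin(θ/2)], [−i·sin(θ/2), cos(θ/2)]]; θ = 1.713, cos(θ/2) ≈ 0.655086, sin(θ/2) ≈ 0.755554.
With a = amp(|0⟩) = 0.1305 and b = amp(|1⟩) = (-0.9577 + 0.2566i):
new amp(|0⟩) = (0.655086)·a + (-0.755554i)·b = (0.2794 + 0.7236i)
new amp(|1⟩) = (-0.755554i)·a + (0.655086)·b = (-0.6274 + 0.0695i)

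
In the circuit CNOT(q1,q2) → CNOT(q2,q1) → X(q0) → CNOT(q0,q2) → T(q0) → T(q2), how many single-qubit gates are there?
3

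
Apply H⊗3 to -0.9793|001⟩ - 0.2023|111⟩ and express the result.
-0.4178|000⟩ + 0.4178|001⟩ - 0.2747|010⟩ + 0.2747|011⟩ - 0.2747|100⟩ + 0.2747|101⟩ - 0.4178|110⟩ + 0.4178|111⟩

H⊗3 gives amp(|y⟩) = (1/2√2) Σ_x (−1)^(x·y) amp(|x⟩), where x·y is the number of positions in which both x and y have a 1.
|000⟩: (-0.9793 - 0.2023)/(2√2) = -0.4178
|001⟩: (0.9793 + 0.2023)/(2√2) = 0.4178
|010⟩: (-0.9793 + 0.2023)/(2√2) = -0.2747
|011⟩: (0.9793 - 0.2023)/(2√2) = 0.2747
|100⟩: (-0.9793 + 0.2023)/(2√2) = -0.2747
|101⟩: (0.9793 - 0.2023)/(2√2) = 0.2747
|110⟩: (-0.9793 - 0.2023)/(2√2) = -0.4178
|111⟩: (0.9793 + 0.2023)/(2√2) = 0.4178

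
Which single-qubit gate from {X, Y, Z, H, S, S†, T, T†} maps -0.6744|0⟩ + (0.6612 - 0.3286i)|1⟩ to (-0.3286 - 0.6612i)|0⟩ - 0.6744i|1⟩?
Y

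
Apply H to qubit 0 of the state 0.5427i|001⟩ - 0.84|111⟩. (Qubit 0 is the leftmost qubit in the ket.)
0.3837i|001⟩ - 0.594|011⟩ + 0.3837i|101⟩ + 0.594|111⟩

H on qubit 0 mixes each pair of kets that differ only in qubit 0: amplitudes (a, b) of (|…0…⟩, |…1…⟩) become ((a + b)/√2, (a − b)/√2). Kets absent from the input have amplitude 0.
(|001⟩, |101⟩): (a, b) = (0.5427i, 0) → (0.3837i, 0.3837i)
(|011⟩, |111⟩): (a, b) = (0, -0.84) → (-0.594, 0.594)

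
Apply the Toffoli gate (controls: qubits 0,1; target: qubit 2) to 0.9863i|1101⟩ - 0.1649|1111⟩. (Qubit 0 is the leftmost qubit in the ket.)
-0.1649|1101⟩ + 0.9863i|1111⟩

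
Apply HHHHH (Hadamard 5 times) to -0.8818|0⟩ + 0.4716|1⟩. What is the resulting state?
-0.2901|0⟩ - 0.957|1⟩

H² = I, so H^5 = H: a single Hadamard. With (a, b) = (-0.8818, 0.4716), H gives ((a + b)/√2, (a − b)/√2) = (-0.2901, -0.957).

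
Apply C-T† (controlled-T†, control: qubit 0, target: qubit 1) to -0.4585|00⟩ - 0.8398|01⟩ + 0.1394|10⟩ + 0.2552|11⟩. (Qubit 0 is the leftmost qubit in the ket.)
-0.4585|00⟩ - 0.8398|01⟩ + 0.1394|10⟩ + (0.1805 - 0.1805i)|11⟩

C-T† leaves the control-|0⟩ kets |00⟩, |01⟩ unchanged and applies T† to qubit 1 on the control-|1⟩ pair (|10⟩, |11⟩).
T† = [[1, 0], [0, (1/√2 - (1/√2)i)]].
With a = amp(|10⟩) = 0.1394 and b = amp(|11⟩) = 0.2552:
new amp(|10⟩) = (1)·a = 0.1394
new amp(|11⟩) = (1/√2 - (1/√2)i)·b = (0.1805 - 0.1805i)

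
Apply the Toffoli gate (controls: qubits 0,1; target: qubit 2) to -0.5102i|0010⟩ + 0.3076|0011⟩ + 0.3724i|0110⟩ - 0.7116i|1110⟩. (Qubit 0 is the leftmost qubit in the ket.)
-0.5102i|0010⟩ + 0.3076|0011⟩ + 0.3724i|0110⟩ - 0.7116i|1100⟩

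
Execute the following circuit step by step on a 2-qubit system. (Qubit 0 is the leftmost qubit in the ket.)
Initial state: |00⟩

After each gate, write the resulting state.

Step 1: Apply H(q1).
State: 1/√2|00⟩ + 1/√2|01⟩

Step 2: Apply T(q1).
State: 1/√2|00⟩ + (1/2 + (1/2)i)|01⟩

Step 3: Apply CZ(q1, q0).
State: 1/√2|00⟩ + (1/2 + (1/2)i)|01⟩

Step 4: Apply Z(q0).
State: 1/√2|00⟩ + (1/2 + (1/2)i)|01⟩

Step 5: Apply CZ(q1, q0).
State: 1/√2|00⟩ + (1/2 + (1/2)i)|01⟩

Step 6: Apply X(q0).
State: 1/√2|10⟩ + (1/2 + (1/2)i)|11⟩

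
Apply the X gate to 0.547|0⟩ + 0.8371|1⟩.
0.8371|0⟩ + 0.547|1⟩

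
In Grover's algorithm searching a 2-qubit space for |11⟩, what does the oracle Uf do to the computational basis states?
Uf|x⟩ = -|x⟩ if x = 11, else |x⟩ (phase flip on target)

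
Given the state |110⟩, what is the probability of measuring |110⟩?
1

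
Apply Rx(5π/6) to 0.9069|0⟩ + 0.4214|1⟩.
(0.2347 - 0.407i)|0⟩ + (0.1091 - 0.876i)|1⟩

Rx(5π/6) = [[cos(θ/2), −i·sin(θ/2)], [−i·sin(θ/2), cos(θ/2)]]; θ = 5π/6, cos(θ/2) ≈ 0.258819, sin(θ/2) ≈ 0.965926.
With a = amp(|0⟩) = 0.9069 and b = amp(|1⟩) = 0.4214:
new amp(|0⟩) = (0.258819)·a + (-0.965926i)·b = (0.2347 - 0.407i)
new amp(|1⟩) = (-0.965926i)·a + (0.258819)·b = (0.1091 - 0.876i)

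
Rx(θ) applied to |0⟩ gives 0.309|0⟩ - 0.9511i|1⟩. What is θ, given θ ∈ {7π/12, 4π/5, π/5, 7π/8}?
4π/5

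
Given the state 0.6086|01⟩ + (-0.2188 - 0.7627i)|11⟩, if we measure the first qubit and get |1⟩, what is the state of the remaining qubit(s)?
(-0.2758 - 0.9612i)|1⟩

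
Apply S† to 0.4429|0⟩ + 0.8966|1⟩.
0.4429|0⟩ - 0.8966i|1⟩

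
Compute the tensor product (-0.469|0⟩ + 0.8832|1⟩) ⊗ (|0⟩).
-0.469|00⟩ + 0.8832|10⟩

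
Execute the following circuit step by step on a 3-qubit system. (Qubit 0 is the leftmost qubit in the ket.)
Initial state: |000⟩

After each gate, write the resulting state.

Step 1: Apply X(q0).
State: |100⟩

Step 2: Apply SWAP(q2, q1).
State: |100⟩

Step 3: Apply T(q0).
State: (1/√2 + (1/√2)i)|100⟩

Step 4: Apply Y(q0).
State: (1/√2 - (1/√2)i)|000⟩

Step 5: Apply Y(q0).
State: (1/√2 + (1/√2)i)|100⟩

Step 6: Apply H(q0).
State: (1/2 + (1/2)i)|000⟩ + (-1/2 - (1/2)i)|100⟩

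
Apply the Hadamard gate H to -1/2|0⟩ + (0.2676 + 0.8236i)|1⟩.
(-0.1643 + 0.5824i)|0⟩ + (-0.5428 - 0.5824i)|1⟩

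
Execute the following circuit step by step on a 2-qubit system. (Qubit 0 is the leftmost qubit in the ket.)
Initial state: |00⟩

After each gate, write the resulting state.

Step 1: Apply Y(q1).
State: i|01⟩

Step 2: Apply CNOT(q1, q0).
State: i|11⟩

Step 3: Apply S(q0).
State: -|11⟩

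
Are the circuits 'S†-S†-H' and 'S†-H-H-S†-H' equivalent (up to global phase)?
Yes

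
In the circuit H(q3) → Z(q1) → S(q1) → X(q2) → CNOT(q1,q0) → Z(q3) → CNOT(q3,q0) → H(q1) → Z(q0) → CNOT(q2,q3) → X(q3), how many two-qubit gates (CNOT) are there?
3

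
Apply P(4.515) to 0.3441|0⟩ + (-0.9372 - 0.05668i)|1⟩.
0.3441|0⟩ + (0.1282 + 0.9301i)|1⟩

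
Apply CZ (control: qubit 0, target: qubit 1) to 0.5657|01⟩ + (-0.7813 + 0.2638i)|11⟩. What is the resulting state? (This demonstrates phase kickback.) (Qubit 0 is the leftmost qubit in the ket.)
0.5657|01⟩ + (0.7813 - 0.2638i)|11⟩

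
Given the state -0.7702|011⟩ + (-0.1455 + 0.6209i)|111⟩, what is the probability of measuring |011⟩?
0.5932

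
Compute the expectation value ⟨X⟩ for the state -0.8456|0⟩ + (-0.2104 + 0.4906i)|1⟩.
0.3558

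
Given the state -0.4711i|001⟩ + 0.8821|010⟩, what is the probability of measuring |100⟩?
0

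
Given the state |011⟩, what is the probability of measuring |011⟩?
1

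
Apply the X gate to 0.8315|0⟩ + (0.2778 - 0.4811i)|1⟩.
(0.2778 - 0.4811i)|0⟩ + 0.8315|1⟩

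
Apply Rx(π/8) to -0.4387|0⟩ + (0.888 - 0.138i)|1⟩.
(-0.4572 - 0.1732i)|0⟩ + (0.8709 - 0.04976i)|1⟩

Rx(π/8) = [[cos(θ/2), −i·sin(θ/2)], [−i·sin(θ/2), cos(θ/2)]]; θ = π/8, cos(θ/2) ≈ 0.980785, sin(θ/2) ≈ 0.19509.
With a = amp(|0⟩) = -0.4387 and b = amp(|1⟩) = (0.888 - 0.138i):
new amp(|0⟩) = (0.980785)·a + (-0.19509i)·b = (-0.4572 - 0.1732i)
new amp(|1⟩) = (-0.19509i)·a + (0.980785)·b = (0.8709 - 0.04976i)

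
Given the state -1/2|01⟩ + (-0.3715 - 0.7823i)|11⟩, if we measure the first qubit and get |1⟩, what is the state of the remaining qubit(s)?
(-0.429 - 0.9033i)|1⟩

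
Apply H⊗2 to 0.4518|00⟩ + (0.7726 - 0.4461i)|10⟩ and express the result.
(0.6122 - 0.2231i)|00⟩ + (0.6122 - 0.2231i)|01⟩ + (-0.1604 + 0.2231i)|10⟩ + (-0.1604 + 0.2231i)|11⟩

H⊗2 gives amp(|y⟩) = (1/2) Σ_x (−1)^(x·y) amp(|x⟩), where x·y is the number of positions in which both x and y have a 1.
|00⟩: (0.4518 + (0.7726 - 0.4461i))/2 = (0.6122 - 0.2231i)
|01⟩: (0.4518 + (0.7726 - 0.4461i))/2 = (0.6122 - 0.2231i)
|10⟩: (0.4518 - (0.7726 - 0.4461i))/2 = (-0.1604 + 0.2231i)
|11⟩: (0.4518 - (0.7726 - 0.4461i))/2 = (-0.1604 + 0.2231i)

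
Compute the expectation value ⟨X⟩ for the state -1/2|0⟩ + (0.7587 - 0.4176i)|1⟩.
-0.7587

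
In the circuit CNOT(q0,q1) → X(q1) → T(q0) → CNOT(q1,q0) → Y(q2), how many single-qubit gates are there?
3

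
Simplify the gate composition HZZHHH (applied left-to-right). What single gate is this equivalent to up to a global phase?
I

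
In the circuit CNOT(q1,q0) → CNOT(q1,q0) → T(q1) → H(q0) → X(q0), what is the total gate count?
5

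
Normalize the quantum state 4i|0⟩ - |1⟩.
0.9701i|0⟩ - 0.2425|1⟩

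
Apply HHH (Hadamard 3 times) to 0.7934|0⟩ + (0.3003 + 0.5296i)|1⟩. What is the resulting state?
(0.7734 + 0.3745i)|0⟩ + (0.3487 - 0.3745i)|1⟩

H² = I, so H^3 = H: a single Hadamard. With (a, b) = (0.7934, (0.3003 + 0.5296i)), H gives ((a + b)/√2, (a − b)/√2) = ((0.7734 + 0.3745i), (0.3487 - 0.3745i)).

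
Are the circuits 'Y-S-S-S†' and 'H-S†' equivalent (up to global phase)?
No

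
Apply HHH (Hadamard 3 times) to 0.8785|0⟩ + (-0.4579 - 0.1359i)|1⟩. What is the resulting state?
(0.2974 - 0.0961i)|0⟩ + (0.945 + 0.0961i)|1⟩

H² = I, so H^3 = H: a single Hadamard. With (a, b) = (0.8785, (-0.4579 - 0.1359i)), H gives ((a + b)/√2, (a − b)/√2) = ((0.2974 - 0.0961i), (0.945 + 0.0961i)).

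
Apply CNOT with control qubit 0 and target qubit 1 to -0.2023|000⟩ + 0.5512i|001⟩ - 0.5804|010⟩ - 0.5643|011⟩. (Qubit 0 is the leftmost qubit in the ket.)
-0.2023|000⟩ + 0.5512i|001⟩ - 0.5804|010⟩ - 0.5643|011⟩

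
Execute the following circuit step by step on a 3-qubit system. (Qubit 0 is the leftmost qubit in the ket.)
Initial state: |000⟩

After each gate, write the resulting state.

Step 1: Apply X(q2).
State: |001⟩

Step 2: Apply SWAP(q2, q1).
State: |010⟩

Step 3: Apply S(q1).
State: i|010⟩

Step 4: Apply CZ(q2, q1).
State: i|010⟩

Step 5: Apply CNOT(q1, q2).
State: i|011⟩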